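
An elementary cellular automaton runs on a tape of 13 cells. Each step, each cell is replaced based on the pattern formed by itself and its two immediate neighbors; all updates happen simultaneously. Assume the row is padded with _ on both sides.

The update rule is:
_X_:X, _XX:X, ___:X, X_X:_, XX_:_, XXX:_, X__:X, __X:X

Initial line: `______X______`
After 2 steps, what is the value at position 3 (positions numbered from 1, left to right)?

_

XXXXXXXXXXXXX
X____________
position 3 holds _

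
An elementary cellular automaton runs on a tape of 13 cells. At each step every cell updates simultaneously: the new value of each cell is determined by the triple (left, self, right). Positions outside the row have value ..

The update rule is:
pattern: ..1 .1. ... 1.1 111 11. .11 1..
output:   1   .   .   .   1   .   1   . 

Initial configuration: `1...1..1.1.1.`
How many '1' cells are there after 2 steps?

step 1: ...1..1......
step 2: ..1..1.......
count of 1: 2

2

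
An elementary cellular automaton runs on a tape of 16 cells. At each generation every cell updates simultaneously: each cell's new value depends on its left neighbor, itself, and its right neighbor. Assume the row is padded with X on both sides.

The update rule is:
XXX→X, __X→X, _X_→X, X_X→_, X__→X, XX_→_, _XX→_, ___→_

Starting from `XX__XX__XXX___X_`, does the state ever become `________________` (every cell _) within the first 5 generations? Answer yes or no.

generation 1: X_XX__XX_X_X_XX_
generation 2: ____XX___X_X____
generation 3: X__X__X_XX_XX__X
generation 4: _XXXXXX______XX_
generation 5: __XXXX_X____X___
generation 5 is __XXXX_X____X___, still not uniform _

no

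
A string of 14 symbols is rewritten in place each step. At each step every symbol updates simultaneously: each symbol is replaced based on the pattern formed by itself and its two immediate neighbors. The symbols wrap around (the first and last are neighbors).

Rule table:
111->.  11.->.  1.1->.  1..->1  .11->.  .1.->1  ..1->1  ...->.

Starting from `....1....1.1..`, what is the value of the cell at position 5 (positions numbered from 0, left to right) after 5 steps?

.

...111..11.11.
..1...11.....1
1111.1..1...11
.....11111.1..
....1......11.
position 5 holds .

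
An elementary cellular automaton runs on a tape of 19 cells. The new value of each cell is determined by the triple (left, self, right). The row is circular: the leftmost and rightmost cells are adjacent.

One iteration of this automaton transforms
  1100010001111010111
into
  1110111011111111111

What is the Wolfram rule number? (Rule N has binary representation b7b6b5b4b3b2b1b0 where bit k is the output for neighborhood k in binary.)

position 0: 111 → 1  (bit 7 = 1)
position 1: 110 → 1  (bit 6 = 1)
position 13: 101 → 1  (bit 5 = 1)
position 2: 100 → 1  (bit 4 = 1)
position 9: 011 → 1  (bit 3 = 1)
position 5: 010 → 1  (bit 2 = 1)
position 4: 001 → 1  (bit 1 = 1)
position 3: 000 → 0  (bit 0 = 0)
bits b7..b0 = 11111110 = 254

254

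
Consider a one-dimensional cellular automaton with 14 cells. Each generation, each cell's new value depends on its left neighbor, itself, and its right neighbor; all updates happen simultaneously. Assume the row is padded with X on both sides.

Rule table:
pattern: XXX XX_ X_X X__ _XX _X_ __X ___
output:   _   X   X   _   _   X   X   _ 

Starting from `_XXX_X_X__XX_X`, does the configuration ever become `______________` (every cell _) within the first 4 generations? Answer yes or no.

generation 1: X__XXXXX_X_XX_
generation 2: X_X____XXXX_XX
generation 3: XXX___X___XX__
generation 4: __X__XX__X_X_X
generation 4 is __X__XX__X_X_X, still not uniform _

no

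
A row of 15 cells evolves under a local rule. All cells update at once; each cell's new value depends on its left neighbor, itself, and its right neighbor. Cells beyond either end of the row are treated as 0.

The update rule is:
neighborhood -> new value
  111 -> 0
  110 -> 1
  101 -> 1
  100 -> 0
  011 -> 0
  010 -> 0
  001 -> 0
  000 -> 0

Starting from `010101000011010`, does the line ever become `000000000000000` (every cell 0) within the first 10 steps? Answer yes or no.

yes

001010000001100
000100000000100
000000000000000
all cells are 0 at step 3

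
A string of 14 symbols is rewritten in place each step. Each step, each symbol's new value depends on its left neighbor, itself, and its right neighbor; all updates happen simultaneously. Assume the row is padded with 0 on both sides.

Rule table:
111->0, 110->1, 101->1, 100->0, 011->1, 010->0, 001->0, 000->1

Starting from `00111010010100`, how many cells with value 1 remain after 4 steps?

10101100001001
01011101100000
00110111101111
10111100111001
count of 1: 9

9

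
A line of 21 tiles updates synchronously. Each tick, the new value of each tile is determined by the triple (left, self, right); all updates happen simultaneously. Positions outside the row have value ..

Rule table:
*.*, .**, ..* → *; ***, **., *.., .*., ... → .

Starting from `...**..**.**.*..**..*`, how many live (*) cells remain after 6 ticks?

tick 1: ..**..**.**.*..**..*.
tick 2: .**..**.**.*..**..*..
tick 3: **..**.**.*..**..*...
tick 4: *..**.**.*..**..*....
tick 5: ..**.**.*..**..*.....
tick 6: .**.**.*..**..*......
count of *: 8

8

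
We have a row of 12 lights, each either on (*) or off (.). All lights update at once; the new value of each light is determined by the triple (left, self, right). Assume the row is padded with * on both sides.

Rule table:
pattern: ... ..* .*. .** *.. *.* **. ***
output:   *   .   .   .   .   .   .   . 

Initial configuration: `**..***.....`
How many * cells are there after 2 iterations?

6

........***.
.******.....
count of *: 6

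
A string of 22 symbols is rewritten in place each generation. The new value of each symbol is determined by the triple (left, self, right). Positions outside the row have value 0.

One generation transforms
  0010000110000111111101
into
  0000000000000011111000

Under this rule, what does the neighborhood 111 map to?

1

At position 14 the neighborhood is 111; the next row has 1 there.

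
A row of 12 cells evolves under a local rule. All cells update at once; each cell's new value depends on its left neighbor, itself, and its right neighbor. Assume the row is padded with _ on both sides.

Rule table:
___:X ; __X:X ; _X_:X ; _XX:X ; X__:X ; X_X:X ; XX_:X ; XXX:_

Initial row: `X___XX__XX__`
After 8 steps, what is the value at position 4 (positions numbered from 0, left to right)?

_

XXXXXXXXXXXX
X__________X
XXXXXXXXXXXX  (repeats step 1; period 2)
step 8: X__________X
position 4 holds _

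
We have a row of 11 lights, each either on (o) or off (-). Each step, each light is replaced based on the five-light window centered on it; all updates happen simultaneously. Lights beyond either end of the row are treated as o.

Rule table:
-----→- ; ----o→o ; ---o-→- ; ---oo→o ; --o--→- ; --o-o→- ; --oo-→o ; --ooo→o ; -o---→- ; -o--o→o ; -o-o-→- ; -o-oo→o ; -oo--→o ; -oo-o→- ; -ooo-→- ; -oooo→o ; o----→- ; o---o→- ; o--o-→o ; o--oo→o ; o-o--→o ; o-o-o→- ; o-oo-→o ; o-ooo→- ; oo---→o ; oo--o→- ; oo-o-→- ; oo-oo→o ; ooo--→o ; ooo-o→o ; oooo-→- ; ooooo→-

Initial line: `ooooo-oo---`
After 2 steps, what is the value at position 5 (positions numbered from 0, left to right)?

step 1: ----ooooo-o
step 2: o-oooo--oo-
position 5 holds o

o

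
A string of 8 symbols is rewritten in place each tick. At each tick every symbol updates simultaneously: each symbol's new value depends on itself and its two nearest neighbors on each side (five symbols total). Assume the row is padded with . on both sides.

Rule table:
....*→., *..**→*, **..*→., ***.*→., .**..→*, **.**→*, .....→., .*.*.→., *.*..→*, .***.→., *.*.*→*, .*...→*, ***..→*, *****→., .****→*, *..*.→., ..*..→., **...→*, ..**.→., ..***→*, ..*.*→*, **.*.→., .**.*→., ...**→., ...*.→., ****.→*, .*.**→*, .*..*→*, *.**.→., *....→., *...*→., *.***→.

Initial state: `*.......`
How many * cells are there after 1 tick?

.*......
count of *: 1

1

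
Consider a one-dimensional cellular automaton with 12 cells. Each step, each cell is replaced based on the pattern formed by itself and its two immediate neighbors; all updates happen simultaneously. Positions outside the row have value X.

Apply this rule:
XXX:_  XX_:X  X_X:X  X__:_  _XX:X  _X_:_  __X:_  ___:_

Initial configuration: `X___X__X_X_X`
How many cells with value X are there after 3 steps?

step 1: X_______X_XX
step 2: X________XX_
step 3: X________XXX
count of X: 4

4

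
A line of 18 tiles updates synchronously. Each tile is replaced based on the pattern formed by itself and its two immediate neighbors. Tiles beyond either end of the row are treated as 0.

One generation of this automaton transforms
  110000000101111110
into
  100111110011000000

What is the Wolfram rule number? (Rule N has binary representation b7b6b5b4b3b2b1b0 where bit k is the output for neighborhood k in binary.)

41

position 12: 111 → 0  (bit 7 = 0)
position 1: 110 → 0  (bit 6 = 0)
position 10: 101 → 1  (bit 5 = 1)
position 2: 100 → 0  (bit 4 = 0)
position 0: 011 → 1  (bit 3 = 1)
position 9: 010 → 0  (bit 2 = 0)
position 8: 001 → 0  (bit 1 = 0)
position 3: 000 → 1  (bit 0 = 1)
bits b7..b0 = 00101001 = 41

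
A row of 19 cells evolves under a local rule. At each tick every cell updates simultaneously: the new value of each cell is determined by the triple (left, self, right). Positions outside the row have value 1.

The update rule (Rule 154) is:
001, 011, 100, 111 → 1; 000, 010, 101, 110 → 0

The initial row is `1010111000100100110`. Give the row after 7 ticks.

1000001011100111111

0000110101011011100
1001100000010011011
0111010000101110011
0110001001001101111
0101010110111001111
0000000100110111111
1000001011100111111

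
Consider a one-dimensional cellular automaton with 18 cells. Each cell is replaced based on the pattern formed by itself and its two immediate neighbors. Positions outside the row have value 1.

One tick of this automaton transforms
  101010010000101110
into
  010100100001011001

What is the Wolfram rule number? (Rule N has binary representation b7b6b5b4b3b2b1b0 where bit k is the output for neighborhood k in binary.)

position 15: 111 → 0  (bit 7 = 0)
position 0: 110 → 0  (bit 6 = 0)
position 1: 101 → 1  (bit 5 = 1)
position 5: 100 → 0  (bit 4 = 0)
position 14: 011 → 1  (bit 3 = 1)
position 2: 010 → 0  (bit 2 = 0)
position 6: 001 → 1  (bit 1 = 1)
position 9: 000 → 0  (bit 0 = 0)
bits b7..b0 = 00101010 = 42

42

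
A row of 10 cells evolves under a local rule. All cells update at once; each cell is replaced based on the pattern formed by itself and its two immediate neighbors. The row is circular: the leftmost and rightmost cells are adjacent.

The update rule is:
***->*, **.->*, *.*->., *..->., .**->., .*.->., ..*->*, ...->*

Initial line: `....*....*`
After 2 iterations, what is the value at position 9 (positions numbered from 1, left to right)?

iteration 1: .***..***.
iteration 2: *.**.*.**.
position 9 holds *

*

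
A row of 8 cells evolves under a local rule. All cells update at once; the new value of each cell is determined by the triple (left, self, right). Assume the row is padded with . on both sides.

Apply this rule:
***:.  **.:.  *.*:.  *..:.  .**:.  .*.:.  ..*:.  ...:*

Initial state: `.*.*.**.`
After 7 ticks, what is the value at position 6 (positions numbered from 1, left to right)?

........
********
........  (repeats tick 1; period 2)
tick 7: ........
position 6 holds .

.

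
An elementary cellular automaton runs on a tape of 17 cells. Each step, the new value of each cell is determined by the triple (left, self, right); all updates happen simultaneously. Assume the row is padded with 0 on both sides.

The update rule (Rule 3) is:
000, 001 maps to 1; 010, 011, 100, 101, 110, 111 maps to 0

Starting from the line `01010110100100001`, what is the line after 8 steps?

10000000001001110
00111111110010000
11000000000100111
00011111111001000
11100000000010011
00001111111100100
11110000000001001
00000111111110010

00000111111110010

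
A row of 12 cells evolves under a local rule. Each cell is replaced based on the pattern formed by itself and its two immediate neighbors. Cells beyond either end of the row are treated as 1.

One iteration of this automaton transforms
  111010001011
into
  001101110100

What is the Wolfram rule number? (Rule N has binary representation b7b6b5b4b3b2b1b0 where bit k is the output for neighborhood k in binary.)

115

position 0: 111 → 0  (bit 7 = 0)
position 2: 110 → 1  (bit 6 = 1)
position 3: 101 → 1  (bit 5 = 1)
position 5: 100 → 1  (bit 4 = 1)
position 10: 011 → 0  (bit 3 = 0)
position 4: 010 → 0  (bit 2 = 0)
position 7: 001 → 1  (bit 1 = 1)
position 6: 000 → 1  (bit 0 = 1)
bits b7..b0 = 01110011 = 115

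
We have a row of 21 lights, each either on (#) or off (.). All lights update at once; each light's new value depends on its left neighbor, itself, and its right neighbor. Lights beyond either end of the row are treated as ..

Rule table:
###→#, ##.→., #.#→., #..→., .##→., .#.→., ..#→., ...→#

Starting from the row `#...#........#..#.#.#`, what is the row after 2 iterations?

iteration 1: ..#...######.........
iteration 2: #...#..####..########

#...#..####..########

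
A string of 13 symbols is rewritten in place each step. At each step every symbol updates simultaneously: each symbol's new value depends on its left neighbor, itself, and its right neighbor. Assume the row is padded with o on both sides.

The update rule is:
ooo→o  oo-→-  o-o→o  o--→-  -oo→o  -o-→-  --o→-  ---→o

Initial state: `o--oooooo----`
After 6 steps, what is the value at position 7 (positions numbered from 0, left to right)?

o

step 1: ---ooooo--oo-
step 2: -o-oooo---o-o
step 3: o-oooo--o--oo
step 4: -oooo------oo
step 5: oooo--oooo-oo
step 6: ooo---ooo-ooo
position 7 holds o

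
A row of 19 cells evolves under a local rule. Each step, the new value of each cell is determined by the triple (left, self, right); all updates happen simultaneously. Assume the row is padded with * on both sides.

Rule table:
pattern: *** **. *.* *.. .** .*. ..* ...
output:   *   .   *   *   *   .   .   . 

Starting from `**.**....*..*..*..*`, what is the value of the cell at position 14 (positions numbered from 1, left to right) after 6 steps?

*.**.*....*..*..*.*
.**.*.*....*..*..**
**.*.*.*....*..*.**
*.*.*.*.*....*..***
.*.*.*.*.*....*.***
*.*.*.*.*.*....****
position 14 holds .

.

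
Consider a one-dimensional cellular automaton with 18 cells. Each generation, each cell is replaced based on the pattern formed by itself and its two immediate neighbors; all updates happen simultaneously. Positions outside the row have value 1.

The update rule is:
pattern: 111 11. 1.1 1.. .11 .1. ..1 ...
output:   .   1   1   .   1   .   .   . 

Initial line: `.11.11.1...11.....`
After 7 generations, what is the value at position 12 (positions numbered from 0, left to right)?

1

generation 1: 1111111....11.....
generation 2: ......1....11.....
generation 3: ...........11.....
generation 4: ...........11.....  (fixed point — unchanged through generation 7)
position 12 holds 1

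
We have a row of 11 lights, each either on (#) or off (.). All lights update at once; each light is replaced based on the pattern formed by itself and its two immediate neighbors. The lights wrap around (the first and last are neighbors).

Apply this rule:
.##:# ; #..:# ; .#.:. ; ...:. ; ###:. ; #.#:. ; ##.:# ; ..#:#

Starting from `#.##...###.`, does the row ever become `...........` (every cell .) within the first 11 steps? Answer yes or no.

no

..###.##.#.
.##.#.##..#
.##...####.
####.##..##
...#.#####.
..#..#...##
##.##.#.###
.#.##...#..
#..###.#.#.
.###.#.....
##.#..#....
step 11 is ##.#..#...., still not uniform .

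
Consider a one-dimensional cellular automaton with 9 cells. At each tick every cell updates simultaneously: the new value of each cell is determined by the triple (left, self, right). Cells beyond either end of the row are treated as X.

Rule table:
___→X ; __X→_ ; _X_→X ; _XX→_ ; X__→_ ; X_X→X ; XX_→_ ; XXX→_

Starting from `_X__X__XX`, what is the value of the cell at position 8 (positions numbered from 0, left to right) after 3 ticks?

X

tick 1: XX__X____
tick 2: ____X_XX_
tick 3: _XX_XX__X
position 8 holds X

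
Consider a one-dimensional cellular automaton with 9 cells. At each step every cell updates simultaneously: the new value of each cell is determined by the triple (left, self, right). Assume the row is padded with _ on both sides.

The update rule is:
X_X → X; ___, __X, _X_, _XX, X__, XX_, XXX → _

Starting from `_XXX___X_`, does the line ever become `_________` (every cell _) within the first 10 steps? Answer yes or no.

yes

_________
all cells are _ at step 1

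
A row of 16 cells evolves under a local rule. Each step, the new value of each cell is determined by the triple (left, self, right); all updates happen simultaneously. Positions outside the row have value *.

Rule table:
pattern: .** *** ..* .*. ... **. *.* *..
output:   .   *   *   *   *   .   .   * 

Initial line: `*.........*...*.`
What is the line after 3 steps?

step 1: .**************.
step 2: ..************..
step 3: **.**********.**

**.**********.**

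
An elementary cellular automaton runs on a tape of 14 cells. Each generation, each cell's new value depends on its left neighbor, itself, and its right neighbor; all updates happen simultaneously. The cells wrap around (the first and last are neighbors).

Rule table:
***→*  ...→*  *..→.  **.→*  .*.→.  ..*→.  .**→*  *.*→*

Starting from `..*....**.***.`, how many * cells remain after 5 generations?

generation 1: *...**.******.
generation 2: ..*.**********
generation 3: ...***********
generation 4: .*.***********
generation 5: *.************
count of *: 13

13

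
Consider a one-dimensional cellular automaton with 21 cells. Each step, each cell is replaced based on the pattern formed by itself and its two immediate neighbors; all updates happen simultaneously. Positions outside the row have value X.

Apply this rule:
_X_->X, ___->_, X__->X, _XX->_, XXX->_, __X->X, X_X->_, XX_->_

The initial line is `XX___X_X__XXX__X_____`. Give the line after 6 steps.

__X_XX_XXX___XXXX___X
XXX_______X_X____X_X_
___X_____XX_XX__XX_X_
X_XXX___X_____XX___X_
_____X_XXX___X__X_XX_
X___XX____X_XXXXX____

X___XX____X_XXXXX____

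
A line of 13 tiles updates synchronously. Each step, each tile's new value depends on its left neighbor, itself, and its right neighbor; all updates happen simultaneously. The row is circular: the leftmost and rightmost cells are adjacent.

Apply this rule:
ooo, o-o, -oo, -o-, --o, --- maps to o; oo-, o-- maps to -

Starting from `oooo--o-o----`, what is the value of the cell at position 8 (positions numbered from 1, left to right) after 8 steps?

ooo--oooo-ooo
oo--oooo-oooo
o--oooo-ooooo
--oooo-oooooo
-oooo-oooooo-
oooo-oooooo--
ooo-oooooo--o
oo-oooooo--oo
position 8 holds o

o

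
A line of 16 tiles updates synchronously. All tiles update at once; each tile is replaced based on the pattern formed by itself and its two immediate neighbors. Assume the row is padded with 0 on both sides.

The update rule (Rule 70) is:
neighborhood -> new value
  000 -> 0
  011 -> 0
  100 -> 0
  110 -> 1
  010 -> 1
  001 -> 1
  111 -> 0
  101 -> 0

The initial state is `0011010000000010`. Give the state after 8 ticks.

1101010010101010

tick 1: 0101010000000110
tick 2: 1101010000001010
tick 3: 0101010000011010
tick 4: 1101010000101010
tick 5: 0101010001101010
tick 6: 1101010010101010
tick 7: 0101010110101010
tick 8: 1101010010101010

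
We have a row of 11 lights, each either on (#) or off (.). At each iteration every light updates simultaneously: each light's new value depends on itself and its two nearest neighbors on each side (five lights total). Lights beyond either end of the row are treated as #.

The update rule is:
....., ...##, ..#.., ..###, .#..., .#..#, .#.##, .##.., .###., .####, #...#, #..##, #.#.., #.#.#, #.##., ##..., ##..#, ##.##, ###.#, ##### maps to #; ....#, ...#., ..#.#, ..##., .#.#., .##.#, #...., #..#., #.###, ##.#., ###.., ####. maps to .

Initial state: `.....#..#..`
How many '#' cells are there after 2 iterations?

#.#..##.###
#.###..#.##
count of #: 7

7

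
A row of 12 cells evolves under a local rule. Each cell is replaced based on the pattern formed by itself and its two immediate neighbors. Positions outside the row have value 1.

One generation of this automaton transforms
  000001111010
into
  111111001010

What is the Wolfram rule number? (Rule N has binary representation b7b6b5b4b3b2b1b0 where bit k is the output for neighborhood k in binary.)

position 6: 111 → 0  (bit 7 = 0)
position 8: 110 → 1  (bit 6 = 1)
position 9: 101 → 0  (bit 5 = 0)
position 0: 100 → 1  (bit 4 = 1)
position 5: 011 → 1  (bit 3 = 1)
position 10: 010 → 1  (bit 2 = 1)
position 4: 001 → 1  (bit 1 = 1)
position 1: 000 → 1  (bit 0 = 1)
bits b7..b0 = 01011111 = 95

95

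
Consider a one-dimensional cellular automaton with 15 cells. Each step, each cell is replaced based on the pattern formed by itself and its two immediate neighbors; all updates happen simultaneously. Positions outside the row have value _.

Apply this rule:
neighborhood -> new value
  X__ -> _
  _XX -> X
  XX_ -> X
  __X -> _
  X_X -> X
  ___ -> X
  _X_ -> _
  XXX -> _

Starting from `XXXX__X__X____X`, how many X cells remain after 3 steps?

step 1: X__X_______XX__
step 2: _____XXXXX_XX_X
step 3: XXXX_X___XXXXX_
count of X: 10

10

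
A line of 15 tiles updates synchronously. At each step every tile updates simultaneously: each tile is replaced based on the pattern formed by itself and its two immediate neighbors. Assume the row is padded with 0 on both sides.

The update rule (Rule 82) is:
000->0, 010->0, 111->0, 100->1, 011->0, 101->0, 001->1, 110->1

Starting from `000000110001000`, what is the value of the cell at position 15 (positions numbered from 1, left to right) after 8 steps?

1

step 1: 000001011010100
step 2: 000010001000010
step 3: 000101010100101
step 4: 001000000011000
step 5: 010100000101100
step 6: 100010001000110
step 7: 010101010101011
step 8: 100000000000001
position 15 holds 1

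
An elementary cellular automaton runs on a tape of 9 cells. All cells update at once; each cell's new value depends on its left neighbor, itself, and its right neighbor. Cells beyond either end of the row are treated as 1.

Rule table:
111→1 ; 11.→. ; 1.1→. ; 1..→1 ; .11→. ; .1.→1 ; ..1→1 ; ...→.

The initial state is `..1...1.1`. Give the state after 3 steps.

11.1..1.1

1111.11..
111....11
11.1..1.1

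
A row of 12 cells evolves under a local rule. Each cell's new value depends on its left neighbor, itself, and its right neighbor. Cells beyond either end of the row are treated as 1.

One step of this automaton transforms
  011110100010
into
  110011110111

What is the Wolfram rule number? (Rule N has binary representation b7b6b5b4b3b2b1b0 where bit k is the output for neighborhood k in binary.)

126

position 2: 111 → 0  (bit 7 = 0)
position 4: 110 → 1  (bit 6 = 1)
position 0: 101 → 1  (bit 5 = 1)
position 7: 100 → 1  (bit 4 = 1)
position 1: 011 → 1  (bit 3 = 1)
position 6: 010 → 1  (bit 2 = 1)
position 9: 001 → 1  (bit 1 = 1)
position 8: 000 → 0  (bit 0 = 0)
bits b7..b0 = 01111110 = 126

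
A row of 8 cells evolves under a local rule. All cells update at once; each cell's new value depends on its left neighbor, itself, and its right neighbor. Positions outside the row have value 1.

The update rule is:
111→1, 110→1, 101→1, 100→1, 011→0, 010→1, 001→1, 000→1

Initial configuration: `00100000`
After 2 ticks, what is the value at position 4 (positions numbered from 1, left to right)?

1

11111111
11111111
position 4 holds 1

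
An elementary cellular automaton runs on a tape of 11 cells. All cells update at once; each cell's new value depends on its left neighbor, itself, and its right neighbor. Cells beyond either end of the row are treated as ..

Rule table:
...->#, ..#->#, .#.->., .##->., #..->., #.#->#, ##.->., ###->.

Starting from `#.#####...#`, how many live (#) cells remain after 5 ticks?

2

tick 1: .#......##.
tick 2: #..#####...
tick 3: ..#......##
tick 4: ##..#####..
tick 5: ...#......#
count of #: 2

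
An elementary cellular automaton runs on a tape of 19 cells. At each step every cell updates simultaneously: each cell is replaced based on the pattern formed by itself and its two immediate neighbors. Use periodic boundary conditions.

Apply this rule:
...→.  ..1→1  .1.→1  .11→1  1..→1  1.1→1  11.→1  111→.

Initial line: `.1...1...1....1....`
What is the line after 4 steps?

111.111.111..111...
1.111.111.1111.11.1
111.111.111..111111
..111.111.1111.....

..111.111.1111.....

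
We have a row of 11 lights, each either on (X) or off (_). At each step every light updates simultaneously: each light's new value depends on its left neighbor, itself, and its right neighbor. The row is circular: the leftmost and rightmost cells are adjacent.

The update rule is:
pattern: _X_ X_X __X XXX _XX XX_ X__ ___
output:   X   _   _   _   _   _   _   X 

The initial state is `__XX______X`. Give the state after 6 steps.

step 1: _____XXXX_X
step 2: _XXX______X
step 3: _____XXXX_X  (repeats step 1; period 2)
step 6: _XXX______X

_XXX______X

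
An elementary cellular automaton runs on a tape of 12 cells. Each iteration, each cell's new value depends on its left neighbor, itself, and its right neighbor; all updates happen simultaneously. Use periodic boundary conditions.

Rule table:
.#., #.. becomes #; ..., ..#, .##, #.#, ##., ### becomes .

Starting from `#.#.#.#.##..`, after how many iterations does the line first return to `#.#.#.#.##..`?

12

#.#.#.#...#.
#.#.#.##..#.
#.#.#...#.#.
#.#.##..#.#.
#.#...#.#.#.
#.##..#.#.#.
#...#.#.#.#.
##..#.#.#.#.
..#.#.#.#.#.
..#.#.#.#.##
#.#.#.#.#...
#.#.#.#.##..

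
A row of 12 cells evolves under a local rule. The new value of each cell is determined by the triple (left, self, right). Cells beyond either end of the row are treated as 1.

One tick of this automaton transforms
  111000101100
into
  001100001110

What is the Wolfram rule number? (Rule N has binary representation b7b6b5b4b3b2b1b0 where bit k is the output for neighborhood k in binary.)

88

position 0: 111 → 0  (bit 7 = 0)
position 2: 110 → 1  (bit 6 = 1)
position 7: 101 → 0  (bit 5 = 0)
position 3: 100 → 1  (bit 4 = 1)
position 8: 011 → 1  (bit 3 = 1)
position 6: 010 → 0  (bit 2 = 0)
position 5: 001 → 0  (bit 1 = 0)
position 4: 000 → 0  (bit 0 = 0)
bits b7..b0 = 01011000 = 88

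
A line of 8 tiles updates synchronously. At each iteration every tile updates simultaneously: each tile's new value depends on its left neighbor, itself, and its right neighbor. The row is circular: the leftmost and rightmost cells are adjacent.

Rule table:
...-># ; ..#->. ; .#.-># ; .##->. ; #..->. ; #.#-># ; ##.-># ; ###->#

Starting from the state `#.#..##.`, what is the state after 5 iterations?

###...##
###.#..#
#####...
.####.#.
..#####.

..#####.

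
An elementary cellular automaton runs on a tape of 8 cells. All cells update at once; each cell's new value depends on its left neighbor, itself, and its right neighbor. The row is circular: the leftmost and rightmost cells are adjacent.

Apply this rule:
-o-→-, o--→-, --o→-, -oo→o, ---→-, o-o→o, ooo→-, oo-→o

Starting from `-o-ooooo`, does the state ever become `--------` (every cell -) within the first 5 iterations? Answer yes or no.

yes

o-oo---o
oooo---o
---o---o
--------
all cells are - at iteration 4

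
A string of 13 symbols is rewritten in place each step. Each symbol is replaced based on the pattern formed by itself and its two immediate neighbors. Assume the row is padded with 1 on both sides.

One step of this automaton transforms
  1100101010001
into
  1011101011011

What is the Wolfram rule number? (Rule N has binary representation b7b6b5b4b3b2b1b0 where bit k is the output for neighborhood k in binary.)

158

position 0: 111 → 1  (bit 7 = 1)
position 1: 110 → 0  (bit 6 = 0)
position 5: 101 → 0  (bit 5 = 0)
position 2: 100 → 1  (bit 4 = 1)
position 12: 011 → 1  (bit 3 = 1)
position 4: 010 → 1  (bit 2 = 1)
position 3: 001 → 1  (bit 1 = 1)
position 10: 000 → 0  (bit 0 = 0)
bits b7..b0 = 10011110 = 158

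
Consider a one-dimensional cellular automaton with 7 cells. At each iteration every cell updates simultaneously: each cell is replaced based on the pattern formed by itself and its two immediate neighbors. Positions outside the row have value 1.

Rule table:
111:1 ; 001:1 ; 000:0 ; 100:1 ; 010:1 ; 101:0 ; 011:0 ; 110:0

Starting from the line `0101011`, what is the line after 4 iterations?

0101001
0101110
0100100
0111111

0111111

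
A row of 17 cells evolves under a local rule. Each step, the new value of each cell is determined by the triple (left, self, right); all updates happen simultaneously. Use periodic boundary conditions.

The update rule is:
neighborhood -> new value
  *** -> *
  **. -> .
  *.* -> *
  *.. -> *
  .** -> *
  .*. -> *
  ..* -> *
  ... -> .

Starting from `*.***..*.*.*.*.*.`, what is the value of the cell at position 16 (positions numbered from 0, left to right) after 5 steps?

*

step 1: ****.************
step 2: ***.*************
step 3: **.**************
step 4: *.***************
step 5: .****************
position 16 holds *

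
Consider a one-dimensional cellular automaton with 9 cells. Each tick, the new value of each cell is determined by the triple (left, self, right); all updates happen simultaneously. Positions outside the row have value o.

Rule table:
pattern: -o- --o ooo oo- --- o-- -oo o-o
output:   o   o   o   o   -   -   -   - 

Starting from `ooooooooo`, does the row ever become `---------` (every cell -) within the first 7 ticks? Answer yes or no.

no

ooooooooo  (fixed point — unchanged through tick 7)
tick 7 is ooooooooo, still not uniform -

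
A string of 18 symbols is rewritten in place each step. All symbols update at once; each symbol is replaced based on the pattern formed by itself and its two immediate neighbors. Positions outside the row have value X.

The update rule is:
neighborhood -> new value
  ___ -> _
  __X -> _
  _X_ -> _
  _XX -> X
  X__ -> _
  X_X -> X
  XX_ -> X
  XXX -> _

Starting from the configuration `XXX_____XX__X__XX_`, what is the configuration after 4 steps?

________XX________

__X_____XX_____XXX
________XX_____X__
________XX________
________XX________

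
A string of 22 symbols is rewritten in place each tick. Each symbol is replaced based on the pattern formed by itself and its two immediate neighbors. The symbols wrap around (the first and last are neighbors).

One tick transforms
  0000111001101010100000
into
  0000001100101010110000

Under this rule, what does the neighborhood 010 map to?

At position 12 the neighborhood is 010; the next row has 1 there.

1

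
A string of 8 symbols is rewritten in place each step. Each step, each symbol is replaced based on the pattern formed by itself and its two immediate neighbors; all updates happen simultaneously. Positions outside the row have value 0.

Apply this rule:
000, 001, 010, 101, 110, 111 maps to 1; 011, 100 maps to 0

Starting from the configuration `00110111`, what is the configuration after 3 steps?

10110111

11011011
01101101
10110111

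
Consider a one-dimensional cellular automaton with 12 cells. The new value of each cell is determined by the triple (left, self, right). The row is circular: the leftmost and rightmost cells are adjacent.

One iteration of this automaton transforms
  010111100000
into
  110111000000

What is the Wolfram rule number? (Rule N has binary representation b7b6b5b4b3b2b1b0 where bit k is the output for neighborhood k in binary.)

position 4: 111 → 1  (bit 7 = 1)
position 6: 110 → 0  (bit 6 = 0)
position 2: 101 → 0  (bit 5 = 0)
position 7: 100 → 0  (bit 4 = 0)
position 3: 011 → 1  (bit 3 = 1)
position 1: 010 → 1  (bit 2 = 1)
position 0: 001 → 1  (bit 1 = 1)
position 8: 000 → 0  (bit 0 = 0)
bits b7..b0 = 10001110 = 142

142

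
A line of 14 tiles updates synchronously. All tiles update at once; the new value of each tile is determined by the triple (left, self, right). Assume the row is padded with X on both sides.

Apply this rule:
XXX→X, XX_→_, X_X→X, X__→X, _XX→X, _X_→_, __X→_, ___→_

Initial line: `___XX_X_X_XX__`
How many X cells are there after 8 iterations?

iteration 1: X__X_X_X_XX_X_
iteration 2: _X__X_X_XX_X_X
iteration 3: X_X__X_XX_X_XX
iteration 4: _X_X__XX_X_XXX
iteration 5: X_X_X_X_X_XXXX
iteration 6: _X_X_X_X_XXXXX
iteration 7: X_X_X_X_XXXXXX
iteration 8: _X_X_X_XXXXXXX
count of X: 10

10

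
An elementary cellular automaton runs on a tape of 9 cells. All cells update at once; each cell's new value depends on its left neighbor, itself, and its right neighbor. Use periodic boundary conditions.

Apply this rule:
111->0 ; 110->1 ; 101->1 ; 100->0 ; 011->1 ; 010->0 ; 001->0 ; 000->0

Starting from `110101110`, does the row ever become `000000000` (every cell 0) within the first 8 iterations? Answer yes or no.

111011011
001111110
001000010
000000000
all cells are 0 at iteration 4

yes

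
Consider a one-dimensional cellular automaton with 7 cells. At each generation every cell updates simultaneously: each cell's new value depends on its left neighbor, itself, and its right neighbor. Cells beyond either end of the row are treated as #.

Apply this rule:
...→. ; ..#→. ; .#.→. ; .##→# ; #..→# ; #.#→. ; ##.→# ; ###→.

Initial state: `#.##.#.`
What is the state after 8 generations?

.##.##.

#.##...
#.###..
#.#.##.
#...##.
##..##.
.##.##.
.##.##.  (fixed point — unchanged through generation 8)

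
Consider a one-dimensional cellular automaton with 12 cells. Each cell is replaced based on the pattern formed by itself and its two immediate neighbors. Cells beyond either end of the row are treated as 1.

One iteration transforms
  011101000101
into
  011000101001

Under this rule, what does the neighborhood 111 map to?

At position 2 the neighborhood is 111; the next row has 1 there.

1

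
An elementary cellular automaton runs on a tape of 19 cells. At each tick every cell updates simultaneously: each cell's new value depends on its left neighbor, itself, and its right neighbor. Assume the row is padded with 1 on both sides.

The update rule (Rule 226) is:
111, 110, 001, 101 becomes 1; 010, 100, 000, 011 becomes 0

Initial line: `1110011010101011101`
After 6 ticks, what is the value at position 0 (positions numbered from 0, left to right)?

1

tick 1: 1110101101010101110
tick 2: 1111010110101010111
tick 3: 1111101011010101011
tick 4: 1111110101101010101
tick 5: 1111111010110101010
tick 6: 1111111101011010101
position 0 holds 1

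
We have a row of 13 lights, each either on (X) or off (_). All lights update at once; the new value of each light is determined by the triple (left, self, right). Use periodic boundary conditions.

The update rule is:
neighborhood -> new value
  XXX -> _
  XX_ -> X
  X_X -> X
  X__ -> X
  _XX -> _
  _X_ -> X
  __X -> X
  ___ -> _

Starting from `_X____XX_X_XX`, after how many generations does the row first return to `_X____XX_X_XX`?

XXX__X_XXXX_X
__XXXXX___XX_
_X____XX_X_XX

3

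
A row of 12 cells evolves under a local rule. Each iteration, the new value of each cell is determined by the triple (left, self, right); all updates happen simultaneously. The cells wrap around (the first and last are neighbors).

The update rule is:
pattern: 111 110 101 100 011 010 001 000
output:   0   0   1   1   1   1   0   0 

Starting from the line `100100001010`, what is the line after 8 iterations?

100110100011

110110001111
001101001000
001011101100
001110011010
001001010111
101101111100
111011000010
100110100011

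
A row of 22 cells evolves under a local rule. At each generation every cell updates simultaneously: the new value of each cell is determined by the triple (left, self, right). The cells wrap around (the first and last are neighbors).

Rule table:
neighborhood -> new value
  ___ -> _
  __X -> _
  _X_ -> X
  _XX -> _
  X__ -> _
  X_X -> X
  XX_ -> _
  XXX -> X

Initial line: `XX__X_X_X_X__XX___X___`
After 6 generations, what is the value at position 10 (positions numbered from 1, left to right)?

____XXXXXXX_______X___
_____XXXXX________X___
______XXX_________X___
_______X__________X___
_______X__________X___  (fixed point — unchanged through generation 6)
position 10 holds _

_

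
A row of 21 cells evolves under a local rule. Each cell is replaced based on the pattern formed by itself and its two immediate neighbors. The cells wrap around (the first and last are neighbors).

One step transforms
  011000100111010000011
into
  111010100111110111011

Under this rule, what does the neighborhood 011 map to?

At position 1 the neighborhood is 011; the next row has 1 there.

1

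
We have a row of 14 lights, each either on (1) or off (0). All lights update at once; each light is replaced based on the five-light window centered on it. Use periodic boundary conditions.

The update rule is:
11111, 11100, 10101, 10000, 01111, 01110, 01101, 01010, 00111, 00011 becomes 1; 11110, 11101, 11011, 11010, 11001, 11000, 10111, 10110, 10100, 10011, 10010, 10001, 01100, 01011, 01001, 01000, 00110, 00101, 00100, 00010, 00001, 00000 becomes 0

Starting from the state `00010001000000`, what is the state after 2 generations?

00000000000100

generation 1: 00000000010000
generation 2: 00000000000100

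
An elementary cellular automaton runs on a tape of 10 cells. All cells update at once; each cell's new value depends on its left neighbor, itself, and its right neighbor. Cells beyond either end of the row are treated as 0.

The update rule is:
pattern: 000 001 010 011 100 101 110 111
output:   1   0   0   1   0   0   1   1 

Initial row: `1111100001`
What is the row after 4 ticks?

tick 1: 1111101100
tick 2: 1111101101
tick 3: 1111101100  (repeats tick 1; period 2)
tick 4: 1111101101

1111101101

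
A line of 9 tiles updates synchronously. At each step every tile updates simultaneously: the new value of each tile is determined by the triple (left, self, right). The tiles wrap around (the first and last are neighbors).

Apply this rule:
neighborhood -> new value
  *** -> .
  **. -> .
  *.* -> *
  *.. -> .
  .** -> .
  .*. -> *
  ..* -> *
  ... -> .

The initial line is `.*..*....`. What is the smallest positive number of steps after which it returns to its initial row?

**.**....
..*.....*
.**....**
*.....*..
*....**.*
....*..*.
...**.**.
..*..*...
.**.**...
*..*.....
*.**....*
.*.....*.
**....**.
.....*..*
....**.**
...*..*..
..**.**..
.*..*....

18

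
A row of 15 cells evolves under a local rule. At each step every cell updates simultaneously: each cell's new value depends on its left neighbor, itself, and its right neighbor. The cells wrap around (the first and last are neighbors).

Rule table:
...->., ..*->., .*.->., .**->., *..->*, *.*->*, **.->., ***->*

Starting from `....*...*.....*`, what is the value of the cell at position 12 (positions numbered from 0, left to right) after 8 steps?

*....*...*.....
.*....*...*....
..*....*...*...
...*....*...*..
....*....*...*.
.....*....*...*
*.....*....*...
.*.....*....*..
position 12 holds *

*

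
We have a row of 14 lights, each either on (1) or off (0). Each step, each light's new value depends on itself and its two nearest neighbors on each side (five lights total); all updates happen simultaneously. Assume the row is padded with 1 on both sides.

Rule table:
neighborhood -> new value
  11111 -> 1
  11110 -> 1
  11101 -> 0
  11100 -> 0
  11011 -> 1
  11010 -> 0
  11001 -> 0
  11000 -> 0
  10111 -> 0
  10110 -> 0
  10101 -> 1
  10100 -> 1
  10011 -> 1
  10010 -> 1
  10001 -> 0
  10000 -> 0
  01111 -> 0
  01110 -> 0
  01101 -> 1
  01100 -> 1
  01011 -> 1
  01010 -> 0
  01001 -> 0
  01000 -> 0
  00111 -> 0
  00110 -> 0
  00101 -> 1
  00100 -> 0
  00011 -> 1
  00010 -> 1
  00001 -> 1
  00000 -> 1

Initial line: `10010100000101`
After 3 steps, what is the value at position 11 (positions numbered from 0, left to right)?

1

00110100111110
01010101001101
01010101010110
position 11 holds 1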